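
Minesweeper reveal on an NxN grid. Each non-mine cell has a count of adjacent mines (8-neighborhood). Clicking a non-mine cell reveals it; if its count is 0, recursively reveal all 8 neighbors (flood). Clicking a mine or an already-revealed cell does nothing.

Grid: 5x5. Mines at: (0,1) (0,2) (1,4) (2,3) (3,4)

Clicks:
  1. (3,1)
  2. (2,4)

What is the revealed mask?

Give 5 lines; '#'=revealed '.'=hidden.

Click 1 (3,1) count=0: revealed 14 new [(1,0) (1,1) (1,2) (2,0) (2,1) (2,2) (3,0) (3,1) (3,2) (3,3) (4,0) (4,1) (4,2) (4,3)] -> total=14
Click 2 (2,4) count=3: revealed 1 new [(2,4)] -> total=15

Answer: .....
###..
###.#
####.
####.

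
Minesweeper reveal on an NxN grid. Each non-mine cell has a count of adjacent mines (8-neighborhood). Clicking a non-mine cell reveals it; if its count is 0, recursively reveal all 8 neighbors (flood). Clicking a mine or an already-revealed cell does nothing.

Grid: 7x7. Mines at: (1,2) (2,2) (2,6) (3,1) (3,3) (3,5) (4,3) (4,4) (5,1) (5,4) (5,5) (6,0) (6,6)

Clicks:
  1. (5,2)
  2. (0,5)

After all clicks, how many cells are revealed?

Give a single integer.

Answer: 12

Derivation:
Click 1 (5,2) count=2: revealed 1 new [(5,2)] -> total=1
Click 2 (0,5) count=0: revealed 11 new [(0,3) (0,4) (0,5) (0,6) (1,3) (1,4) (1,5) (1,6) (2,3) (2,4) (2,5)] -> total=12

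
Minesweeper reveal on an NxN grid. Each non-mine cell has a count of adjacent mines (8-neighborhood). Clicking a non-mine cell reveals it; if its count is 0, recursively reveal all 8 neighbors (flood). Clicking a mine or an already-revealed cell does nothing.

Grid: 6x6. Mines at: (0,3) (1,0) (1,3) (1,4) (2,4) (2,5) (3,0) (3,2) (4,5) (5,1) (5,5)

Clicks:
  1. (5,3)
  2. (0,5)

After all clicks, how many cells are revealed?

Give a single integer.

Click 1 (5,3) count=0: revealed 6 new [(4,2) (4,3) (4,4) (5,2) (5,3) (5,4)] -> total=6
Click 2 (0,5) count=1: revealed 1 new [(0,5)] -> total=7

Answer: 7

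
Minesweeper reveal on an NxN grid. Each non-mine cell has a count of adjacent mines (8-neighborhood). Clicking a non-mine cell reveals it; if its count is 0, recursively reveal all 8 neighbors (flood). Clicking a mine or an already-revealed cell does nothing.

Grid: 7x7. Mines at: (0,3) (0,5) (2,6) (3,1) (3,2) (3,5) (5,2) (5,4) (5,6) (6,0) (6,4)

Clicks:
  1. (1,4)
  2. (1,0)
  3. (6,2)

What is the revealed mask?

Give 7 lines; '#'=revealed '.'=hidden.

Click 1 (1,4) count=2: revealed 1 new [(1,4)] -> total=1
Click 2 (1,0) count=0: revealed 9 new [(0,0) (0,1) (0,2) (1,0) (1,1) (1,2) (2,0) (2,1) (2,2)] -> total=10
Click 3 (6,2) count=1: revealed 1 new [(6,2)] -> total=11

Answer: ###....
###.#..
###....
.......
.......
.......
..#....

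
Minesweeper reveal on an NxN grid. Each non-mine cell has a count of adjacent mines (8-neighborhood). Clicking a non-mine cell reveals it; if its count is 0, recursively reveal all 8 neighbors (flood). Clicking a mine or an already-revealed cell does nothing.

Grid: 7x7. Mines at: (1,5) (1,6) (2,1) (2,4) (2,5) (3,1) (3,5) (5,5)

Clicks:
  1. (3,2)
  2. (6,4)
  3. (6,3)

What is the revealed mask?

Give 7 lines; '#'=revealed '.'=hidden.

Click 1 (3,2) count=2: revealed 1 new [(3,2)] -> total=1
Click 2 (6,4) count=1: revealed 1 new [(6,4)] -> total=2
Click 3 (6,3) count=0: revealed 16 new [(3,3) (3,4) (4,0) (4,1) (4,2) (4,3) (4,4) (5,0) (5,1) (5,2) (5,3) (5,4) (6,0) (6,1) (6,2) (6,3)] -> total=18

Answer: .......
.......
.......
..###..
#####..
#####..
#####..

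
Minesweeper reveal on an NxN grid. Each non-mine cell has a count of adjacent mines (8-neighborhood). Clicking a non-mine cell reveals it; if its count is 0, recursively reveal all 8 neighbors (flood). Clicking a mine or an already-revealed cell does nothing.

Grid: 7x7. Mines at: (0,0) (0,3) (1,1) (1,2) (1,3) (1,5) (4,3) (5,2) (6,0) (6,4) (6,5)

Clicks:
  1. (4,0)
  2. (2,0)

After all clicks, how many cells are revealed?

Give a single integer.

Answer: 11

Derivation:
Click 1 (4,0) count=0: revealed 11 new [(2,0) (2,1) (2,2) (3,0) (3,1) (3,2) (4,0) (4,1) (4,2) (5,0) (5,1)] -> total=11
Click 2 (2,0) count=1: revealed 0 new [(none)] -> total=11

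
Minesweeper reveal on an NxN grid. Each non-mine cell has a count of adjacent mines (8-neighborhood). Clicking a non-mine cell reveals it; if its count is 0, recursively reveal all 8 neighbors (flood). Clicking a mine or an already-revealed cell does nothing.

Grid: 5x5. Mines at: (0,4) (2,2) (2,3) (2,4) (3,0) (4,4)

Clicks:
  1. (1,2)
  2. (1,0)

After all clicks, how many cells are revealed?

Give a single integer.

Answer: 10

Derivation:
Click 1 (1,2) count=2: revealed 1 new [(1,2)] -> total=1
Click 2 (1,0) count=0: revealed 9 new [(0,0) (0,1) (0,2) (0,3) (1,0) (1,1) (1,3) (2,0) (2,1)] -> total=10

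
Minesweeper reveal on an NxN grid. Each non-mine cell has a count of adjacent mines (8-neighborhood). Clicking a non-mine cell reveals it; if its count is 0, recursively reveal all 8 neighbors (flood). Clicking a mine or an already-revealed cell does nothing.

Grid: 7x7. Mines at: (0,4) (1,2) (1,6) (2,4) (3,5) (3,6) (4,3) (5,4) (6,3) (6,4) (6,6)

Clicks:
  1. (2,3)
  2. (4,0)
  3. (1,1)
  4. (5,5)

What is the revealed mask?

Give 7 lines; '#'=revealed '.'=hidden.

Answer: ##.....
##.....
####...
###....
###....
###..#.
###....

Derivation:
Click 1 (2,3) count=2: revealed 1 new [(2,3)] -> total=1
Click 2 (4,0) count=0: revealed 19 new [(0,0) (0,1) (1,0) (1,1) (2,0) (2,1) (2,2) (3,0) (3,1) (3,2) (4,0) (4,1) (4,2) (5,0) (5,1) (5,2) (6,0) (6,1) (6,2)] -> total=20
Click 3 (1,1) count=1: revealed 0 new [(none)] -> total=20
Click 4 (5,5) count=3: revealed 1 new [(5,5)] -> total=21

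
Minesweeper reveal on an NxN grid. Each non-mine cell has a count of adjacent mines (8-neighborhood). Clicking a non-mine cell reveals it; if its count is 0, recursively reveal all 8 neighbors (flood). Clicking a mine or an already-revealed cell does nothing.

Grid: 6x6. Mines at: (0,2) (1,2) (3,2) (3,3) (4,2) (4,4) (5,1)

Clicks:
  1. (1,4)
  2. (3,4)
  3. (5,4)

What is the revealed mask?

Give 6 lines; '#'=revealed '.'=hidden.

Click 1 (1,4) count=0: revealed 11 new [(0,3) (0,4) (0,5) (1,3) (1,4) (1,5) (2,3) (2,4) (2,5) (3,4) (3,5)] -> total=11
Click 2 (3,4) count=2: revealed 0 new [(none)] -> total=11
Click 3 (5,4) count=1: revealed 1 new [(5,4)] -> total=12

Answer: ...###
...###
...###
....##
......
....#.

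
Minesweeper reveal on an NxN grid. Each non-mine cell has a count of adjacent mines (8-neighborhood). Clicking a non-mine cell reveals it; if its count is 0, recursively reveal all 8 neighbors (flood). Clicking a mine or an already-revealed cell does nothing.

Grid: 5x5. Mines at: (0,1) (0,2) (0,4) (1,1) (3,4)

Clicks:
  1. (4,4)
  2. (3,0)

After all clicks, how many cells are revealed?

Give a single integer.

Click 1 (4,4) count=1: revealed 1 new [(4,4)] -> total=1
Click 2 (3,0) count=0: revealed 12 new [(2,0) (2,1) (2,2) (2,3) (3,0) (3,1) (3,2) (3,3) (4,0) (4,1) (4,2) (4,3)] -> total=13

Answer: 13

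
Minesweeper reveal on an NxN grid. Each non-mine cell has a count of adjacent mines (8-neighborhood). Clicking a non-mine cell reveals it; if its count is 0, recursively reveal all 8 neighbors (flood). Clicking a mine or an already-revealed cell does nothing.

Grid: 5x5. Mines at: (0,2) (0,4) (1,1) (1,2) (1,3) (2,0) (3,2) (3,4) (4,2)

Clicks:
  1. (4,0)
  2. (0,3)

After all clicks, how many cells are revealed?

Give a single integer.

Answer: 5

Derivation:
Click 1 (4,0) count=0: revealed 4 new [(3,0) (3,1) (4,0) (4,1)] -> total=4
Click 2 (0,3) count=4: revealed 1 new [(0,3)] -> total=5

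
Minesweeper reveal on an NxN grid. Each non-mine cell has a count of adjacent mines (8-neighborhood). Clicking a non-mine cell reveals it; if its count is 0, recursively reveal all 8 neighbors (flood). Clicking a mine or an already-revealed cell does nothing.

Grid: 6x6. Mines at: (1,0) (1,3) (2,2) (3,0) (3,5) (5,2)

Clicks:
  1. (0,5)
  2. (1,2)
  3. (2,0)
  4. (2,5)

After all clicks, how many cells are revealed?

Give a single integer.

Answer: 8

Derivation:
Click 1 (0,5) count=0: revealed 6 new [(0,4) (0,5) (1,4) (1,5) (2,4) (2,5)] -> total=6
Click 2 (1,2) count=2: revealed 1 new [(1,2)] -> total=7
Click 3 (2,0) count=2: revealed 1 new [(2,0)] -> total=8
Click 4 (2,5) count=1: revealed 0 new [(none)] -> total=8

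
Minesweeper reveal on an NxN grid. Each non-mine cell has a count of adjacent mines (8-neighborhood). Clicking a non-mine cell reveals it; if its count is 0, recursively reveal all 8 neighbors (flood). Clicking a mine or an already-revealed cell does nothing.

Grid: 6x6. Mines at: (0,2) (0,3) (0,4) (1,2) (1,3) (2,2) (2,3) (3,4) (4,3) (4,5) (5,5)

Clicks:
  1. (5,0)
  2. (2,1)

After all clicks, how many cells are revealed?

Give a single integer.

Answer: 15

Derivation:
Click 1 (5,0) count=0: revealed 15 new [(0,0) (0,1) (1,0) (1,1) (2,0) (2,1) (3,0) (3,1) (3,2) (4,0) (4,1) (4,2) (5,0) (5,1) (5,2)] -> total=15
Click 2 (2,1) count=2: revealed 0 new [(none)] -> total=15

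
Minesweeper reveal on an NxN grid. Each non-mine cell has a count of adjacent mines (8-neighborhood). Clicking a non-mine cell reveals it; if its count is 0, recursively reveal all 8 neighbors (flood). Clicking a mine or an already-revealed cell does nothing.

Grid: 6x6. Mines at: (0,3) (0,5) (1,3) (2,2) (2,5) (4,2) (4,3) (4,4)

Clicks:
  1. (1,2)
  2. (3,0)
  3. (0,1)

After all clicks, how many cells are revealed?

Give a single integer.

Answer: 14

Derivation:
Click 1 (1,2) count=3: revealed 1 new [(1,2)] -> total=1
Click 2 (3,0) count=0: revealed 13 new [(0,0) (0,1) (0,2) (1,0) (1,1) (2,0) (2,1) (3,0) (3,1) (4,0) (4,1) (5,0) (5,1)] -> total=14
Click 3 (0,1) count=0: revealed 0 new [(none)] -> total=14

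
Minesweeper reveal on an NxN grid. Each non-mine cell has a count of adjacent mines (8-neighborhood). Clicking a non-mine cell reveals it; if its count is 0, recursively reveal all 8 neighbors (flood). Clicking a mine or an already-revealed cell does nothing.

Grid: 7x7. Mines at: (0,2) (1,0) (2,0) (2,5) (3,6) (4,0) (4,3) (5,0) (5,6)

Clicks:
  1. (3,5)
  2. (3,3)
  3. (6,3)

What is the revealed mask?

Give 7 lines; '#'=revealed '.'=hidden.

Answer: .......
.......
.......
...#.#.
.......
.#####.
.#####.

Derivation:
Click 1 (3,5) count=2: revealed 1 new [(3,5)] -> total=1
Click 2 (3,3) count=1: revealed 1 new [(3,3)] -> total=2
Click 3 (6,3) count=0: revealed 10 new [(5,1) (5,2) (5,3) (5,4) (5,5) (6,1) (6,2) (6,3) (6,4) (6,5)] -> total=12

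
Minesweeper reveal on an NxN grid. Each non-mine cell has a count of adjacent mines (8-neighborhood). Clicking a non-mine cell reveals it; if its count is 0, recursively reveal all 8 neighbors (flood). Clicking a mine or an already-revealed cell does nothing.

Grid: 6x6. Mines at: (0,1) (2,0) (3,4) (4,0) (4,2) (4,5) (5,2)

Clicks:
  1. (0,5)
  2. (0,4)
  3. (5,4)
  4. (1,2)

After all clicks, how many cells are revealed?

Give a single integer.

Click 1 (0,5) count=0: revealed 17 new [(0,2) (0,3) (0,4) (0,5) (1,1) (1,2) (1,3) (1,4) (1,5) (2,1) (2,2) (2,3) (2,4) (2,5) (3,1) (3,2) (3,3)] -> total=17
Click 2 (0,4) count=0: revealed 0 new [(none)] -> total=17
Click 3 (5,4) count=1: revealed 1 new [(5,4)] -> total=18
Click 4 (1,2) count=1: revealed 0 new [(none)] -> total=18

Answer: 18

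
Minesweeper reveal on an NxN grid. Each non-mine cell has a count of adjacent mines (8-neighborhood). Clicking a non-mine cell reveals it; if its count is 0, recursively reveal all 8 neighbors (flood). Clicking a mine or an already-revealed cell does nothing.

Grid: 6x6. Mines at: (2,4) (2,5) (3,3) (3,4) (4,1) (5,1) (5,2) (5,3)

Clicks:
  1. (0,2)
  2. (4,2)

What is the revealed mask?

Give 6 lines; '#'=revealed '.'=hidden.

Answer: ######
######
####..
###...
..#...
......

Derivation:
Click 1 (0,2) count=0: revealed 19 new [(0,0) (0,1) (0,2) (0,3) (0,4) (0,5) (1,0) (1,1) (1,2) (1,3) (1,4) (1,5) (2,0) (2,1) (2,2) (2,3) (3,0) (3,1) (3,2)] -> total=19
Click 2 (4,2) count=5: revealed 1 new [(4,2)] -> total=20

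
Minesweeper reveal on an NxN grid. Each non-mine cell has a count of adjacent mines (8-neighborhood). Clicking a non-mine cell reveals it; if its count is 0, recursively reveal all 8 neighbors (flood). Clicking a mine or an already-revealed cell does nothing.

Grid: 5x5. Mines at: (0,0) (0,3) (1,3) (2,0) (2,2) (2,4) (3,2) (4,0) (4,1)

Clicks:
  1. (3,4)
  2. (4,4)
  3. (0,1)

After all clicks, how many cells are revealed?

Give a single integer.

Answer: 5

Derivation:
Click 1 (3,4) count=1: revealed 1 new [(3,4)] -> total=1
Click 2 (4,4) count=0: revealed 3 new [(3,3) (4,3) (4,4)] -> total=4
Click 3 (0,1) count=1: revealed 1 new [(0,1)] -> total=5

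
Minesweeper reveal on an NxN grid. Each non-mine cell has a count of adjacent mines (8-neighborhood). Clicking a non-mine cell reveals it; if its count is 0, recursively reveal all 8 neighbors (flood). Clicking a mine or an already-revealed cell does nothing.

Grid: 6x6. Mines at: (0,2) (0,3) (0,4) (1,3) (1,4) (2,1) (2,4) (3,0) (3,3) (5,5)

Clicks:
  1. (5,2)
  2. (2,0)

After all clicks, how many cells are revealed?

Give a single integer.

Click 1 (5,2) count=0: revealed 10 new [(4,0) (4,1) (4,2) (4,3) (4,4) (5,0) (5,1) (5,2) (5,3) (5,4)] -> total=10
Click 2 (2,0) count=2: revealed 1 new [(2,0)] -> total=11

Answer: 11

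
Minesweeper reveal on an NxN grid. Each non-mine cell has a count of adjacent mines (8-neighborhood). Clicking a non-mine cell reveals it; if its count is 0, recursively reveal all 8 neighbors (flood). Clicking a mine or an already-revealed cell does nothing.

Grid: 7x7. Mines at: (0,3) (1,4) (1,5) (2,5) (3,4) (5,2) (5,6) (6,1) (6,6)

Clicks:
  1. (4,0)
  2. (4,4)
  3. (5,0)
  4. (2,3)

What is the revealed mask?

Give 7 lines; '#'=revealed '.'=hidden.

Answer: ###....
####...
####...
####...
#####..
##.....
.......

Derivation:
Click 1 (4,0) count=0: revealed 21 new [(0,0) (0,1) (0,2) (1,0) (1,1) (1,2) (1,3) (2,0) (2,1) (2,2) (2,3) (3,0) (3,1) (3,2) (3,3) (4,0) (4,1) (4,2) (4,3) (5,0) (5,1)] -> total=21
Click 2 (4,4) count=1: revealed 1 new [(4,4)] -> total=22
Click 3 (5,0) count=1: revealed 0 new [(none)] -> total=22
Click 4 (2,3) count=2: revealed 0 new [(none)] -> total=22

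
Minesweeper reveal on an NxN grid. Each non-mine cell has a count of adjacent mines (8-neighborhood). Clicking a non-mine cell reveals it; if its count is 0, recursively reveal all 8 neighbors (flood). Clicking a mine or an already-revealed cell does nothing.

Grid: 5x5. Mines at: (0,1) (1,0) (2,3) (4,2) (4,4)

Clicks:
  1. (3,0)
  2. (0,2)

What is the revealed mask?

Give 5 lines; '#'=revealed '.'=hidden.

Answer: ..#..
.....
##...
##...
##...

Derivation:
Click 1 (3,0) count=0: revealed 6 new [(2,0) (2,1) (3,0) (3,1) (4,0) (4,1)] -> total=6
Click 2 (0,2) count=1: revealed 1 new [(0,2)] -> total=7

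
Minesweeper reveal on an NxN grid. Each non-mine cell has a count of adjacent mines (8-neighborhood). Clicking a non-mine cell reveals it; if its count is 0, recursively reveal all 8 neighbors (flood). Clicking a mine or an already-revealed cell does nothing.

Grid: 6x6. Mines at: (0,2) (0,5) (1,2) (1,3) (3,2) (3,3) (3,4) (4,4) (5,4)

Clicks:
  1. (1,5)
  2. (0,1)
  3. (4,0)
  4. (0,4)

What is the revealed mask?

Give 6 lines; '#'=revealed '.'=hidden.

Click 1 (1,5) count=1: revealed 1 new [(1,5)] -> total=1
Click 2 (0,1) count=2: revealed 1 new [(0,1)] -> total=2
Click 3 (4,0) count=0: revealed 15 new [(0,0) (1,0) (1,1) (2,0) (2,1) (3,0) (3,1) (4,0) (4,1) (4,2) (4,3) (5,0) (5,1) (5,2) (5,3)] -> total=17
Click 4 (0,4) count=2: revealed 1 new [(0,4)] -> total=18

Answer: ##..#.
##...#
##....
##....
####..
####..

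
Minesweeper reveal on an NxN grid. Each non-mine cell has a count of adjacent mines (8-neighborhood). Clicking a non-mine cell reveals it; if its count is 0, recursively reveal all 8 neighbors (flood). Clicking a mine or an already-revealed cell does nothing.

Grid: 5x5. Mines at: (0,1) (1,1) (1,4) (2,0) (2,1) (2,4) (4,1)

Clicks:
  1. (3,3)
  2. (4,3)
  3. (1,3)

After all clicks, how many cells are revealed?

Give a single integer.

Click 1 (3,3) count=1: revealed 1 new [(3,3)] -> total=1
Click 2 (4,3) count=0: revealed 5 new [(3,2) (3,4) (4,2) (4,3) (4,4)] -> total=6
Click 3 (1,3) count=2: revealed 1 new [(1,3)] -> total=7

Answer: 7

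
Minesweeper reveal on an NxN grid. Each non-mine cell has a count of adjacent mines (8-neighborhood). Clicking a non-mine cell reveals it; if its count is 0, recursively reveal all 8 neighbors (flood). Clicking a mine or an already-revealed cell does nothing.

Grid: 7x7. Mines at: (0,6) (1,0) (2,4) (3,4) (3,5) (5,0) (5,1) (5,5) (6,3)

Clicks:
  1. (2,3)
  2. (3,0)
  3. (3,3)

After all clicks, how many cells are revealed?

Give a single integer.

Answer: 22

Derivation:
Click 1 (2,3) count=2: revealed 1 new [(2,3)] -> total=1
Click 2 (3,0) count=0: revealed 21 new [(0,1) (0,2) (0,3) (0,4) (0,5) (1,1) (1,2) (1,3) (1,4) (1,5) (2,0) (2,1) (2,2) (3,0) (3,1) (3,2) (3,3) (4,0) (4,1) (4,2) (4,3)] -> total=22
Click 3 (3,3) count=2: revealed 0 new [(none)] -> total=22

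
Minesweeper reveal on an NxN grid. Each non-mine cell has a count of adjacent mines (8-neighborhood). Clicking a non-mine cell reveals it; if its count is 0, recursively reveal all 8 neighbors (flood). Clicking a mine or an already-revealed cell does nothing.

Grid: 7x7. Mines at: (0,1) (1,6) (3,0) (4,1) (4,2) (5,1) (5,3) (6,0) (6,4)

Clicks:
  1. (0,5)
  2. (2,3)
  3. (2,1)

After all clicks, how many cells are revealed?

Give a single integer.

Answer: 30

Derivation:
Click 1 (0,5) count=1: revealed 1 new [(0,5)] -> total=1
Click 2 (2,3) count=0: revealed 29 new [(0,2) (0,3) (0,4) (1,1) (1,2) (1,3) (1,4) (1,5) (2,1) (2,2) (2,3) (2,4) (2,5) (2,6) (3,1) (3,2) (3,3) (3,4) (3,5) (3,6) (4,3) (4,4) (4,5) (4,6) (5,4) (5,5) (5,6) (6,5) (6,6)] -> total=30
Click 3 (2,1) count=1: revealed 0 new [(none)] -> total=30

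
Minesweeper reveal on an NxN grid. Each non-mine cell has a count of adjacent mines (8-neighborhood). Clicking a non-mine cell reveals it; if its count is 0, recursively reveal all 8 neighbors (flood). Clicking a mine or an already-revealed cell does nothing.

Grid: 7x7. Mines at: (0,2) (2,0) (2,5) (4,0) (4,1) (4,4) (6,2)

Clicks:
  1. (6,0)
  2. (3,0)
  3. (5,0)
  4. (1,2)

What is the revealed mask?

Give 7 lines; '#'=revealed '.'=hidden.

Answer: .......
..#....
.......
#......
.......
##.....
##.....

Derivation:
Click 1 (6,0) count=0: revealed 4 new [(5,0) (5,1) (6,0) (6,1)] -> total=4
Click 2 (3,0) count=3: revealed 1 new [(3,0)] -> total=5
Click 3 (5,0) count=2: revealed 0 new [(none)] -> total=5
Click 4 (1,2) count=1: revealed 1 new [(1,2)] -> total=6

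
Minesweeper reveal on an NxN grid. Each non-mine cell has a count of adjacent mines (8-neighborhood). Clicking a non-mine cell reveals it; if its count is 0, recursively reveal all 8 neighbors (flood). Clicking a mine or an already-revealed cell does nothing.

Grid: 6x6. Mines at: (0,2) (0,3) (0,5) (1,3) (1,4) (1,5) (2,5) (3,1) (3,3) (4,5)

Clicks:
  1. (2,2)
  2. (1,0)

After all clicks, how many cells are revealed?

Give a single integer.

Click 1 (2,2) count=3: revealed 1 new [(2,2)] -> total=1
Click 2 (1,0) count=0: revealed 6 new [(0,0) (0,1) (1,0) (1,1) (2,0) (2,1)] -> total=7

Answer: 7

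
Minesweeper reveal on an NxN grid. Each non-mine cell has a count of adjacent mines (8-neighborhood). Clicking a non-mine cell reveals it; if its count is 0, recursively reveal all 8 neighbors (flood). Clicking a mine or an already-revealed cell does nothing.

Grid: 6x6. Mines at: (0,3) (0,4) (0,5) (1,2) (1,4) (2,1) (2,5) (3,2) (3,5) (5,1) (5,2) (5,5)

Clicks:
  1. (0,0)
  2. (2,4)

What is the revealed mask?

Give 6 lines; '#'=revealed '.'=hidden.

Click 1 (0,0) count=0: revealed 4 new [(0,0) (0,1) (1,0) (1,1)] -> total=4
Click 2 (2,4) count=3: revealed 1 new [(2,4)] -> total=5

Answer: ##....
##....
....#.
......
......
......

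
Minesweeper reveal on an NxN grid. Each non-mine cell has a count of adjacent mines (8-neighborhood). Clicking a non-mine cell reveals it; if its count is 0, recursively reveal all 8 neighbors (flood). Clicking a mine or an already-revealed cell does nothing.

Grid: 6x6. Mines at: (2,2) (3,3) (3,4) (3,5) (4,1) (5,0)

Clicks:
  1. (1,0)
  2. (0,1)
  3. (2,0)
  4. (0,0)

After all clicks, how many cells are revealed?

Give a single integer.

Click 1 (1,0) count=0: revealed 19 new [(0,0) (0,1) (0,2) (0,3) (0,4) (0,5) (1,0) (1,1) (1,2) (1,3) (1,4) (1,5) (2,0) (2,1) (2,3) (2,4) (2,5) (3,0) (3,1)] -> total=19
Click 2 (0,1) count=0: revealed 0 new [(none)] -> total=19
Click 3 (2,0) count=0: revealed 0 new [(none)] -> total=19
Click 4 (0,0) count=0: revealed 0 new [(none)] -> total=19

Answer: 19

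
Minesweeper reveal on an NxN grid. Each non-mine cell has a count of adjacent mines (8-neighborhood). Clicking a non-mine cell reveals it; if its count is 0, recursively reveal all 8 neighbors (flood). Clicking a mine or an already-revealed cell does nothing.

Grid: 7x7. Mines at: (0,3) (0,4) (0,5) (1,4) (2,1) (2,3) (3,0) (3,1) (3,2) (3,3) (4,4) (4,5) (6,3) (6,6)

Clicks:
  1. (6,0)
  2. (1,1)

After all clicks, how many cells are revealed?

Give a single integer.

Answer: 10

Derivation:
Click 1 (6,0) count=0: revealed 9 new [(4,0) (4,1) (4,2) (5,0) (5,1) (5,2) (6,0) (6,1) (6,2)] -> total=9
Click 2 (1,1) count=1: revealed 1 new [(1,1)] -> total=10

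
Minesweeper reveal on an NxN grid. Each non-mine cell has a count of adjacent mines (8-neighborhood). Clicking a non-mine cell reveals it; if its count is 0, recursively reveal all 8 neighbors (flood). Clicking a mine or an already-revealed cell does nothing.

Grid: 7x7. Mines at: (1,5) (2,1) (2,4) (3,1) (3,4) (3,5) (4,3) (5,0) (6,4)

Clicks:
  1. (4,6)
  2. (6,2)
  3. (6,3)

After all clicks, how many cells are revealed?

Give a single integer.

Answer: 7

Derivation:
Click 1 (4,6) count=1: revealed 1 new [(4,6)] -> total=1
Click 2 (6,2) count=0: revealed 6 new [(5,1) (5,2) (5,3) (6,1) (6,2) (6,3)] -> total=7
Click 3 (6,3) count=1: revealed 0 new [(none)] -> total=7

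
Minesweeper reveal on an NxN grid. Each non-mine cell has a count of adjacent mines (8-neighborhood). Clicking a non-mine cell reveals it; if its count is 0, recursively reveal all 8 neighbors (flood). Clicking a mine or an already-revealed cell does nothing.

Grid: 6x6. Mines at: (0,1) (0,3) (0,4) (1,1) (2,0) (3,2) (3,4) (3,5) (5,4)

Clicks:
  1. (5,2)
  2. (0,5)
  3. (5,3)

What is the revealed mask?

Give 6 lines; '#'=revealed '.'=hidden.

Click 1 (5,2) count=0: revealed 10 new [(3,0) (3,1) (4,0) (4,1) (4,2) (4,3) (5,0) (5,1) (5,2) (5,3)] -> total=10
Click 2 (0,5) count=1: revealed 1 new [(0,5)] -> total=11
Click 3 (5,3) count=1: revealed 0 new [(none)] -> total=11

Answer: .....#
......
......
##....
####..
####..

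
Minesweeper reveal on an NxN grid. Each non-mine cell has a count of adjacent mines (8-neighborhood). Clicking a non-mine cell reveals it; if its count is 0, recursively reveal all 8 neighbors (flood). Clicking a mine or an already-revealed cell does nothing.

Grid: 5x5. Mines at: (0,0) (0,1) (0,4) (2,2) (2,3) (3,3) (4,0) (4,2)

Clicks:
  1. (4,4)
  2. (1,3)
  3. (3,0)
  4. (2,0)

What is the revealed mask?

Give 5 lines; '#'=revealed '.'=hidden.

Answer: .....
##.#.
##...
##...
....#

Derivation:
Click 1 (4,4) count=1: revealed 1 new [(4,4)] -> total=1
Click 2 (1,3) count=3: revealed 1 new [(1,3)] -> total=2
Click 3 (3,0) count=1: revealed 1 new [(3,0)] -> total=3
Click 4 (2,0) count=0: revealed 5 new [(1,0) (1,1) (2,0) (2,1) (3,1)] -> total=8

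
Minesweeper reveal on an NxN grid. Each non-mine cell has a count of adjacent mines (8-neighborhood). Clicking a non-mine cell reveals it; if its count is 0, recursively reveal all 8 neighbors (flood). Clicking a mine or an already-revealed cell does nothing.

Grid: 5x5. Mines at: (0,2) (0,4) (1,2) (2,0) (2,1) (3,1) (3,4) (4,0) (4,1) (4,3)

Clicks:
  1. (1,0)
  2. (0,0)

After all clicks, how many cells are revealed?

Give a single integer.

Click 1 (1,0) count=2: revealed 1 new [(1,0)] -> total=1
Click 2 (0,0) count=0: revealed 3 new [(0,0) (0,1) (1,1)] -> total=4

Answer: 4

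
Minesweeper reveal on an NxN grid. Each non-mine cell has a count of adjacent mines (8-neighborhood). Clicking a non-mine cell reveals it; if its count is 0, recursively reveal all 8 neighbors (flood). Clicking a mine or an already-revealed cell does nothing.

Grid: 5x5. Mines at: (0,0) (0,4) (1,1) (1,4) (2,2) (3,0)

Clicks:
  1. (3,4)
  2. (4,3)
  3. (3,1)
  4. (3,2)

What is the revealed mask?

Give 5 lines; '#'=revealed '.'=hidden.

Answer: .....
.....
...##
.####
.####

Derivation:
Click 1 (3,4) count=0: revealed 10 new [(2,3) (2,4) (3,1) (3,2) (3,3) (3,4) (4,1) (4,2) (4,3) (4,4)] -> total=10
Click 2 (4,3) count=0: revealed 0 new [(none)] -> total=10
Click 3 (3,1) count=2: revealed 0 new [(none)] -> total=10
Click 4 (3,2) count=1: revealed 0 new [(none)] -> total=10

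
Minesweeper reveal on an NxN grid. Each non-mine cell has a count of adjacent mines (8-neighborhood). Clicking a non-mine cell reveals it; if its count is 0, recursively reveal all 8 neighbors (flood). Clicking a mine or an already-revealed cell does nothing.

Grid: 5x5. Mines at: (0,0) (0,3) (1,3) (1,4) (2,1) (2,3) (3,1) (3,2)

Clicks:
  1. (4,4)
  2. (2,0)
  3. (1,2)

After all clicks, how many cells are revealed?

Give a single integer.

Click 1 (4,4) count=0: revealed 4 new [(3,3) (3,4) (4,3) (4,4)] -> total=4
Click 2 (2,0) count=2: revealed 1 new [(2,0)] -> total=5
Click 3 (1,2) count=4: revealed 1 new [(1,2)] -> total=6

Answer: 6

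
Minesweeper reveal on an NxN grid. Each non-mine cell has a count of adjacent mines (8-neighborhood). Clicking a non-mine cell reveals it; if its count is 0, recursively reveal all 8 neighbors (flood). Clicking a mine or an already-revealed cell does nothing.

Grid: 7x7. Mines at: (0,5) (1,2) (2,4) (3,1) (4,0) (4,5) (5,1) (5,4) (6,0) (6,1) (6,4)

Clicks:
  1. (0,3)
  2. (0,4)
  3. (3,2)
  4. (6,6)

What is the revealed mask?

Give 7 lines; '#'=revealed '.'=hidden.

Click 1 (0,3) count=1: revealed 1 new [(0,3)] -> total=1
Click 2 (0,4) count=1: revealed 1 new [(0,4)] -> total=2
Click 3 (3,2) count=1: revealed 1 new [(3,2)] -> total=3
Click 4 (6,6) count=0: revealed 4 new [(5,5) (5,6) (6,5) (6,6)] -> total=7

Answer: ...##..
.......
.......
..#....
.......
.....##
.....##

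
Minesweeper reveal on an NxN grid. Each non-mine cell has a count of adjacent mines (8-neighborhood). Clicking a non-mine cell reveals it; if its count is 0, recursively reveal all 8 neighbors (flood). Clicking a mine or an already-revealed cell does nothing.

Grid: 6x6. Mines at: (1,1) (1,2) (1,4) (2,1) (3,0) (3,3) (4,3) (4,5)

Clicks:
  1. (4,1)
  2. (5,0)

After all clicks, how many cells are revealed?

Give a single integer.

Answer: 6

Derivation:
Click 1 (4,1) count=1: revealed 1 new [(4,1)] -> total=1
Click 2 (5,0) count=0: revealed 5 new [(4,0) (4,2) (5,0) (5,1) (5,2)] -> total=6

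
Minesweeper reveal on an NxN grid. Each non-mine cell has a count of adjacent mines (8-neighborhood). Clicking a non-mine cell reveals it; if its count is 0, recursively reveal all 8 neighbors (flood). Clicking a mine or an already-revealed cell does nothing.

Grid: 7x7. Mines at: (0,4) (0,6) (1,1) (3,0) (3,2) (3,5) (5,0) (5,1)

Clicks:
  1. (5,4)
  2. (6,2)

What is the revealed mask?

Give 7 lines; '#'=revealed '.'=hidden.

Click 1 (5,4) count=0: revealed 15 new [(4,2) (4,3) (4,4) (4,5) (4,6) (5,2) (5,3) (5,4) (5,5) (5,6) (6,2) (6,3) (6,4) (6,5) (6,6)] -> total=15
Click 2 (6,2) count=1: revealed 0 new [(none)] -> total=15

Answer: .......
.......
.......
.......
..#####
..#####
..#####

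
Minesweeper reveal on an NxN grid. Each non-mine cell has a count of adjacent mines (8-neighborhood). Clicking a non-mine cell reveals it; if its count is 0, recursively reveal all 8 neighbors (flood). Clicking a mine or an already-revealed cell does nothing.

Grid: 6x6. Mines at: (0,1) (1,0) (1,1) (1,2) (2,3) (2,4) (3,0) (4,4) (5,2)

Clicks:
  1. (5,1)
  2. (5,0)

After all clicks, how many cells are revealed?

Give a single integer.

Answer: 4

Derivation:
Click 1 (5,1) count=1: revealed 1 new [(5,1)] -> total=1
Click 2 (5,0) count=0: revealed 3 new [(4,0) (4,1) (5,0)] -> total=4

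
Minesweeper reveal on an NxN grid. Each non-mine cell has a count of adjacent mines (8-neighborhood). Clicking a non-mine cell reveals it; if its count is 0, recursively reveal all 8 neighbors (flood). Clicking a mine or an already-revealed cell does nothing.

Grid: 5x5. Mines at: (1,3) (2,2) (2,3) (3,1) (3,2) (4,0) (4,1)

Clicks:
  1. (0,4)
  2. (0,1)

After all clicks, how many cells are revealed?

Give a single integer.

Answer: 9

Derivation:
Click 1 (0,4) count=1: revealed 1 new [(0,4)] -> total=1
Click 2 (0,1) count=0: revealed 8 new [(0,0) (0,1) (0,2) (1,0) (1,1) (1,2) (2,0) (2,1)] -> total=9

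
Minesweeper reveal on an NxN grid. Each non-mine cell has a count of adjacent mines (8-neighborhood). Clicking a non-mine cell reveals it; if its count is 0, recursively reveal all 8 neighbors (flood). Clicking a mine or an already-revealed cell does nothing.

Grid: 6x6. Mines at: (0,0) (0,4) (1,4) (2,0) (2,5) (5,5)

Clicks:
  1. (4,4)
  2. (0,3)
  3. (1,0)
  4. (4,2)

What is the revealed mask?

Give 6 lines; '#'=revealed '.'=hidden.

Answer: .###..
####..
.####.
#####.
#####.
#####.

Derivation:
Click 1 (4,4) count=1: revealed 1 new [(4,4)] -> total=1
Click 2 (0,3) count=2: revealed 1 new [(0,3)] -> total=2
Click 3 (1,0) count=2: revealed 1 new [(1,0)] -> total=3
Click 4 (4,2) count=0: revealed 23 new [(0,1) (0,2) (1,1) (1,2) (1,3) (2,1) (2,2) (2,3) (2,4) (3,0) (3,1) (3,2) (3,3) (3,4) (4,0) (4,1) (4,2) (4,3) (5,0) (5,1) (5,2) (5,3) (5,4)] -> total=26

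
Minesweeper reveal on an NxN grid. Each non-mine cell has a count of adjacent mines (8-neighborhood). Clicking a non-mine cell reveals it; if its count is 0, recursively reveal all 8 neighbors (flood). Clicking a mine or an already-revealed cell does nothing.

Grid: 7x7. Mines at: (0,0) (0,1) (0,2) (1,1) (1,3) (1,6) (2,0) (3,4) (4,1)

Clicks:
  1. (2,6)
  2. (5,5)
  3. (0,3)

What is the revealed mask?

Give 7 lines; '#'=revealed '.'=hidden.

Click 1 (2,6) count=1: revealed 1 new [(2,6)] -> total=1
Click 2 (5,5) count=0: revealed 22 new [(2,5) (3,5) (3,6) (4,2) (4,3) (4,4) (4,5) (4,6) (5,0) (5,1) (5,2) (5,3) (5,4) (5,5) (5,6) (6,0) (6,1) (6,2) (6,3) (6,4) (6,5) (6,6)] -> total=23
Click 3 (0,3) count=2: revealed 1 new [(0,3)] -> total=24

Answer: ...#...
.......
.....##
.....##
..#####
#######
#######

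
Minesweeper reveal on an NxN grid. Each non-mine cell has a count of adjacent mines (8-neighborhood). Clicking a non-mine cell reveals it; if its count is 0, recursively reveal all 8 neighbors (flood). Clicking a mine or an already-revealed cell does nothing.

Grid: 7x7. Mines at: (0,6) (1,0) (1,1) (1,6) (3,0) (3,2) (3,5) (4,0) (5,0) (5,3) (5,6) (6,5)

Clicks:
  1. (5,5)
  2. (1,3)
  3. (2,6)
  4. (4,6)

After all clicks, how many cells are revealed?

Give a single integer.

Answer: 15

Derivation:
Click 1 (5,5) count=2: revealed 1 new [(5,5)] -> total=1
Click 2 (1,3) count=0: revealed 12 new [(0,2) (0,3) (0,4) (0,5) (1,2) (1,3) (1,4) (1,5) (2,2) (2,3) (2,4) (2,5)] -> total=13
Click 3 (2,6) count=2: revealed 1 new [(2,6)] -> total=14
Click 4 (4,6) count=2: revealed 1 new [(4,6)] -> total=15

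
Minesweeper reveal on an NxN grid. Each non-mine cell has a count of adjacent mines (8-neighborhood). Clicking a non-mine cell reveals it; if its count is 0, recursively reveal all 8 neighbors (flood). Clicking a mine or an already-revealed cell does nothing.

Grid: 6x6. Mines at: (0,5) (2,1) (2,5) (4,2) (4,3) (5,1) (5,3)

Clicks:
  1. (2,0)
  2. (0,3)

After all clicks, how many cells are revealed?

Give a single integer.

Click 1 (2,0) count=1: revealed 1 new [(2,0)] -> total=1
Click 2 (0,3) count=0: revealed 16 new [(0,0) (0,1) (0,2) (0,3) (0,4) (1,0) (1,1) (1,2) (1,3) (1,4) (2,2) (2,3) (2,4) (3,2) (3,3) (3,4)] -> total=17

Answer: 17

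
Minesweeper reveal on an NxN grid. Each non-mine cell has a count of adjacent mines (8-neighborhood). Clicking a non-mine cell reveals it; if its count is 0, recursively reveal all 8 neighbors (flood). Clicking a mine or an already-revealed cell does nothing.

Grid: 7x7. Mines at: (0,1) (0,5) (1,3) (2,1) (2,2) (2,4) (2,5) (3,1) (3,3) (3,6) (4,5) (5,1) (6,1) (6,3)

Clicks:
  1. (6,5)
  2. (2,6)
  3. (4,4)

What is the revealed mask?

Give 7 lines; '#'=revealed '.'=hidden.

Click 1 (6,5) count=0: revealed 6 new [(5,4) (5,5) (5,6) (6,4) (6,5) (6,6)] -> total=6
Click 2 (2,6) count=2: revealed 1 new [(2,6)] -> total=7
Click 3 (4,4) count=2: revealed 1 new [(4,4)] -> total=8

Answer: .......
.......
......#
.......
....#..
....###
....###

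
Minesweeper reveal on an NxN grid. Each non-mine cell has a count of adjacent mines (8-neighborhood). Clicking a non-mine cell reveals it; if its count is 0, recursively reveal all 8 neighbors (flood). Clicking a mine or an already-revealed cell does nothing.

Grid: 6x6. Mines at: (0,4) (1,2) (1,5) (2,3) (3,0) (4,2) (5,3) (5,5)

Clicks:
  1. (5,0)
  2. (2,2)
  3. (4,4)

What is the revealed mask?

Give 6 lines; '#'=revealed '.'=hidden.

Answer: ......
......
..#...
......
##..#.
##....

Derivation:
Click 1 (5,0) count=0: revealed 4 new [(4,0) (4,1) (5,0) (5,1)] -> total=4
Click 2 (2,2) count=2: revealed 1 new [(2,2)] -> total=5
Click 3 (4,4) count=2: revealed 1 new [(4,4)] -> total=6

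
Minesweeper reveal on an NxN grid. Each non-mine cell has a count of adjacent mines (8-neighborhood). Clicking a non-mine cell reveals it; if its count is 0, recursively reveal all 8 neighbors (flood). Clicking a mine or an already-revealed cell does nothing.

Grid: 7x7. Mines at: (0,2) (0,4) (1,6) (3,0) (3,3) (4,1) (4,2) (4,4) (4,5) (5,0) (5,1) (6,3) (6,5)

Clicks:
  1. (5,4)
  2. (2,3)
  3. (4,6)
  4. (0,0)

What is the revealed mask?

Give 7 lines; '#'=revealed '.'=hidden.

Answer: ##.....
##.....
##.#...
.......
......#
....#..
.......

Derivation:
Click 1 (5,4) count=4: revealed 1 new [(5,4)] -> total=1
Click 2 (2,3) count=1: revealed 1 new [(2,3)] -> total=2
Click 3 (4,6) count=1: revealed 1 new [(4,6)] -> total=3
Click 4 (0,0) count=0: revealed 6 new [(0,0) (0,1) (1,0) (1,1) (2,0) (2,1)] -> total=9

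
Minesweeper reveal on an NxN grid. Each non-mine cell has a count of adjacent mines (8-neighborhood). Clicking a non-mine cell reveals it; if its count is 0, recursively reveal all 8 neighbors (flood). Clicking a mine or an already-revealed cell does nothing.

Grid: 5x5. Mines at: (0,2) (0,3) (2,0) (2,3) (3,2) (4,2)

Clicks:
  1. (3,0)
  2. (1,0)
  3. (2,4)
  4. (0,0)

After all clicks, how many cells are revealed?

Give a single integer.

Click 1 (3,0) count=1: revealed 1 new [(3,0)] -> total=1
Click 2 (1,0) count=1: revealed 1 new [(1,0)] -> total=2
Click 3 (2,4) count=1: revealed 1 new [(2,4)] -> total=3
Click 4 (0,0) count=0: revealed 3 new [(0,0) (0,1) (1,1)] -> total=6

Answer: 6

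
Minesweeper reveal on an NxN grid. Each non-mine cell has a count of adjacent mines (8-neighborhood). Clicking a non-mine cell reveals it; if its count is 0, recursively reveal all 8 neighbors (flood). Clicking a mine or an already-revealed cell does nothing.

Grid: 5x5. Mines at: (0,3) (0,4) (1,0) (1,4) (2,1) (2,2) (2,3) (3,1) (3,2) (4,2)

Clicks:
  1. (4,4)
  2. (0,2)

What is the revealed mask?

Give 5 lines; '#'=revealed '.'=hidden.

Click 1 (4,4) count=0: revealed 4 new [(3,3) (3,4) (4,3) (4,4)] -> total=4
Click 2 (0,2) count=1: revealed 1 new [(0,2)] -> total=5

Answer: ..#..
.....
.....
...##
...##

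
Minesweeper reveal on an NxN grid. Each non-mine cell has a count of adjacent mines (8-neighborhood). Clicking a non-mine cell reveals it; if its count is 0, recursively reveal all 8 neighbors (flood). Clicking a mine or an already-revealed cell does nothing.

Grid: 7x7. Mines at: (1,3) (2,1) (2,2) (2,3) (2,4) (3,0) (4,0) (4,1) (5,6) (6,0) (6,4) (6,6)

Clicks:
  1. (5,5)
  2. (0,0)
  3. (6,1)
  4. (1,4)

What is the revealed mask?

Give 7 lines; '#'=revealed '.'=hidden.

Click 1 (5,5) count=3: revealed 1 new [(5,5)] -> total=1
Click 2 (0,0) count=0: revealed 6 new [(0,0) (0,1) (0,2) (1,0) (1,1) (1,2)] -> total=7
Click 3 (6,1) count=1: revealed 1 new [(6,1)] -> total=8
Click 4 (1,4) count=3: revealed 1 new [(1,4)] -> total=9

Answer: ###....
###.#..
.......
.......
.......
.....#.
.#.....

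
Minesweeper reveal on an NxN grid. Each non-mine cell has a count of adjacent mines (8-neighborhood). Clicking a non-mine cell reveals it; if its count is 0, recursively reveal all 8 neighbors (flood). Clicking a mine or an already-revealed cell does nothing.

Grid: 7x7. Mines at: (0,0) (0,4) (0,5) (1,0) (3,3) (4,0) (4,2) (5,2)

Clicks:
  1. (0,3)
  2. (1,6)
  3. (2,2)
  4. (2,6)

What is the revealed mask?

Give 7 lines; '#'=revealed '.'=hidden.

Answer: ...#...
....###
..#.###
....###
...####
...####
...####

Derivation:
Click 1 (0,3) count=1: revealed 1 new [(0,3)] -> total=1
Click 2 (1,6) count=1: revealed 1 new [(1,6)] -> total=2
Click 3 (2,2) count=1: revealed 1 new [(2,2)] -> total=3
Click 4 (2,6) count=0: revealed 20 new [(1,4) (1,5) (2,4) (2,5) (2,6) (3,4) (3,5) (3,6) (4,3) (4,4) (4,5) (4,6) (5,3) (5,4) (5,5) (5,6) (6,3) (6,4) (6,5) (6,6)] -> total=23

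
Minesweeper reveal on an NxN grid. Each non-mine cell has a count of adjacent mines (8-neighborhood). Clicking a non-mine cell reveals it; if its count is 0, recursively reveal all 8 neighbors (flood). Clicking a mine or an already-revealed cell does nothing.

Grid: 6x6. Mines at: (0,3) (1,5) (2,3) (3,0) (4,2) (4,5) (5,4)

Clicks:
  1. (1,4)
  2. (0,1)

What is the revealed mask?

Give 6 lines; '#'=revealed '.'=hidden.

Answer: ###...
###.#.
###...
......
......
......

Derivation:
Click 1 (1,4) count=3: revealed 1 new [(1,4)] -> total=1
Click 2 (0,1) count=0: revealed 9 new [(0,0) (0,1) (0,2) (1,0) (1,1) (1,2) (2,0) (2,1) (2,2)] -> total=10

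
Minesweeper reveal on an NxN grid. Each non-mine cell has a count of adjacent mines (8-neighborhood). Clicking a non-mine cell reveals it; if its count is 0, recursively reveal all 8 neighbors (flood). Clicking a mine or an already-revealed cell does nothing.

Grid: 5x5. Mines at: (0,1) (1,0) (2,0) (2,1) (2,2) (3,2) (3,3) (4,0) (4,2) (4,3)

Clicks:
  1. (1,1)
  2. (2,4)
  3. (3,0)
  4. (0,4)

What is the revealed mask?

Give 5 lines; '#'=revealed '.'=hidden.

Answer: ..###
.####
...##
#....
.....

Derivation:
Click 1 (1,1) count=5: revealed 1 new [(1,1)] -> total=1
Click 2 (2,4) count=1: revealed 1 new [(2,4)] -> total=2
Click 3 (3,0) count=3: revealed 1 new [(3,0)] -> total=3
Click 4 (0,4) count=0: revealed 7 new [(0,2) (0,3) (0,4) (1,2) (1,3) (1,4) (2,3)] -> total=10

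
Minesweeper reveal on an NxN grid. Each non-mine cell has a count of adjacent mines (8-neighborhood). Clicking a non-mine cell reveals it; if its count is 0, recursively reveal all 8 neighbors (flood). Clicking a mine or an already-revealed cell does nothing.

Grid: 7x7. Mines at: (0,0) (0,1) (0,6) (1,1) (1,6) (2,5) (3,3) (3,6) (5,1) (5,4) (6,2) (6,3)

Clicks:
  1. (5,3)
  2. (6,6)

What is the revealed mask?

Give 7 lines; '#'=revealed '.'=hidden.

Click 1 (5,3) count=3: revealed 1 new [(5,3)] -> total=1
Click 2 (6,6) count=0: revealed 6 new [(4,5) (4,6) (5,5) (5,6) (6,5) (6,6)] -> total=7

Answer: .......
.......
.......
.......
.....##
...#.##
.....##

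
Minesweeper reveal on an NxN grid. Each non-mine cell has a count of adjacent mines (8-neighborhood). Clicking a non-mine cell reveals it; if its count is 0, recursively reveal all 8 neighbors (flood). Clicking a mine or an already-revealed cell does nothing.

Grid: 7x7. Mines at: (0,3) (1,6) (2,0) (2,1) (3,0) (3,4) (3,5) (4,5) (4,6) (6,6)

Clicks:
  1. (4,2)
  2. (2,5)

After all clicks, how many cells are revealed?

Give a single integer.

Answer: 21

Derivation:
Click 1 (4,2) count=0: revealed 20 new [(3,1) (3,2) (3,3) (4,0) (4,1) (4,2) (4,3) (4,4) (5,0) (5,1) (5,2) (5,3) (5,4) (5,5) (6,0) (6,1) (6,2) (6,3) (6,4) (6,5)] -> total=20
Click 2 (2,5) count=3: revealed 1 new [(2,5)] -> total=21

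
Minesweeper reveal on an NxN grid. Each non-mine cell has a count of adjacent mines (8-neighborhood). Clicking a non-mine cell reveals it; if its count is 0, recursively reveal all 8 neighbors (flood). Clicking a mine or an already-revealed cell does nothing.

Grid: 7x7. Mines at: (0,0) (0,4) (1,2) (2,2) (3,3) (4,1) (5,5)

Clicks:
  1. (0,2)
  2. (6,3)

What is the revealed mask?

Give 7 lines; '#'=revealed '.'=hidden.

Answer: ..#....
.......
.......
.......
..###..
#####..
#####..

Derivation:
Click 1 (0,2) count=1: revealed 1 new [(0,2)] -> total=1
Click 2 (6,3) count=0: revealed 13 new [(4,2) (4,3) (4,4) (5,0) (5,1) (5,2) (5,3) (5,4) (6,0) (6,1) (6,2) (6,3) (6,4)] -> total=14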